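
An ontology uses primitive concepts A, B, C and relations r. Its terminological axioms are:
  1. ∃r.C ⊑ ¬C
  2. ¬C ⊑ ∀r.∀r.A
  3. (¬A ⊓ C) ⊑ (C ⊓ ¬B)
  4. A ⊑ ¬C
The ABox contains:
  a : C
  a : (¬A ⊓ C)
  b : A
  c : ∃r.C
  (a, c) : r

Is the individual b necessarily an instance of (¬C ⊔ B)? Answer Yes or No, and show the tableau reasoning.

Yes

1. b : (¬C ⊔ B)?  L(b) = {A} ∪ {(C ⊓ ¬B)}
   clash {C, ¬C} at b — b ∈ (¬C ⊔ B)
2. Hence b : (¬C ⊔ B): entailed.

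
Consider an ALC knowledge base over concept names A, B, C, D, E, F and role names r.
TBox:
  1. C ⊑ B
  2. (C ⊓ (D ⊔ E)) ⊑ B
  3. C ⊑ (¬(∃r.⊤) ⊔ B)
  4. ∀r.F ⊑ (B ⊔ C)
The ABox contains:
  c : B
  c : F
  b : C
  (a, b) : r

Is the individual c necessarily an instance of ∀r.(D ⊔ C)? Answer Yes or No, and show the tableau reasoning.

No

1. c : ∀r.(D ⊔ C)?  L(c) = {B, F} ∪ {∃r.(¬D ⊓ ¬C)}
   open: L(c) ⊇ {B, F, ¬C, ∃r.(¬D ⊓ ¬C), ∃r.¬F} (+ ∃-successors) — c ∉ ∀r.(D ⊔ C) possible
2. Hence c : ∀r.(D ⊔ C): not entailed.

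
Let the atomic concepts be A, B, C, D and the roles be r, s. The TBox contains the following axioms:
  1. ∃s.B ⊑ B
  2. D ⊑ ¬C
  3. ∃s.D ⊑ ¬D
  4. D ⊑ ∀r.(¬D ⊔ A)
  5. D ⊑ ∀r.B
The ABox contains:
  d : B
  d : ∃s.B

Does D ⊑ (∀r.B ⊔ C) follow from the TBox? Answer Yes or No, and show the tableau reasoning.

Yes

1. D ⊑ (∀r.B ⊔ C)  ⇔  (D ⊓ (∃r.¬B ⊓ ¬C)) unsat w.r.t. T
   all branches close; clash {D, ¬D} at x₀
2. Hence D ⊑ (∀r.B ⊔ C): entailed.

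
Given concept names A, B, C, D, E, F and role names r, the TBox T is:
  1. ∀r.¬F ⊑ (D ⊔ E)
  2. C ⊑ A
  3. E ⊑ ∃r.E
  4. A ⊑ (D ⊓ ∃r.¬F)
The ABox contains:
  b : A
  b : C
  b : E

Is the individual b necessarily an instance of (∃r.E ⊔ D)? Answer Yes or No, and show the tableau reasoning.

1. b : (∃r.E ⊔ D)?  L(b) = {A, C, E} ∪ {(∀r.¬E ⊓ ¬D)}
   clash {D, ¬D} at b — b ∈ (∃r.E ⊔ D)
2. Hence b : (∃r.E ⊔ D): entailed.

Yes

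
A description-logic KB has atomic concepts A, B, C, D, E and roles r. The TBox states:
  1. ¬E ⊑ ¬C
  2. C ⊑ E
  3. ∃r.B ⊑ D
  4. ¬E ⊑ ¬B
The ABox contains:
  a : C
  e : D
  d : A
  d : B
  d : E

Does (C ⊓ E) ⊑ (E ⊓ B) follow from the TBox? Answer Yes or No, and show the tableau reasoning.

No

1. (C ⊓ E) ⊑ (E ⊓ B)  ⇔  ((C ⊓ E) ⊓ (¬E ⊔ ¬B)) unsat w.r.t. T
   open: L(x₀) ⊇ {C, E, ¬B, ∀r.¬B}
2. Hence (C ⊓ E) ⊑ (E ⊓ B): not entailed.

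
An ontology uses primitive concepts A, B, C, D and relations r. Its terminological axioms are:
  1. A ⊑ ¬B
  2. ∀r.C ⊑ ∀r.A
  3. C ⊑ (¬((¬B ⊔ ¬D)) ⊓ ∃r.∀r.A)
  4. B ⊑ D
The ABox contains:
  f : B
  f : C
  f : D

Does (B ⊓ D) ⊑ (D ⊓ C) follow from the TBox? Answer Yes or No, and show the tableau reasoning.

1. (B ⊓ D) ⊑ (D ⊓ C)  ⇔  ((B ⊓ D) ⊓ (¬D ⊔ ¬C)) unsat w.r.t. T
   open: L(x₀) ⊇ {B, D, ¬A, ¬C, ∃r.¬C} (+ ∃-successors)
2. Hence (B ⊓ D) ⊑ (D ⊓ C): not entailed.

No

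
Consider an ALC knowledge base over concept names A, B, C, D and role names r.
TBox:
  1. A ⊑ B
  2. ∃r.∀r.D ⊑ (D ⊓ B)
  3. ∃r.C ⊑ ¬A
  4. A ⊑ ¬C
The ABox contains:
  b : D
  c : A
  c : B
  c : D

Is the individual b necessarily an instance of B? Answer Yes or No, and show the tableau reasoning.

1. b : B?  L(b) = {D} ∪ {¬B}
   open: L(b) ⊇ {D, ¬A, ¬B, ∀r.∃r.¬D} — b ∉ B possible
2. Hence b : B: not entailed.

No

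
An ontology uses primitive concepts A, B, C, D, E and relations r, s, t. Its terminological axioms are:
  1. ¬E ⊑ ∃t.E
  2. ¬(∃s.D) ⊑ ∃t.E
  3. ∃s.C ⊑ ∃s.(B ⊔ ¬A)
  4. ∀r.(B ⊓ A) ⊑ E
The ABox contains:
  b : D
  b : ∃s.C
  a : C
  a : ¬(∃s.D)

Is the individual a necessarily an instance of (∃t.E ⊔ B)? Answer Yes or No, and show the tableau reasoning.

1. a : (∃t.E ⊔ B)?  L(a) = {C, ¬(∃s.D)} ∪ {(∀t.¬E ⊓ ¬B)}
   clash {E, ¬E} at an ∃-successor — a ∈ (∃t.E ⊔ B)
2. Hence a : (∃t.E ⊔ B): entailed.

Yes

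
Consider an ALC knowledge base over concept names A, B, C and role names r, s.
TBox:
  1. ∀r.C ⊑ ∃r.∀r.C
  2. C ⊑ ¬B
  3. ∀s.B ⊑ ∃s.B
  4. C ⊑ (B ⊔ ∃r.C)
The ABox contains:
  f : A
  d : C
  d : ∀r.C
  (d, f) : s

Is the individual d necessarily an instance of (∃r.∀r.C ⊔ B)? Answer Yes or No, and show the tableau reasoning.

Yes

1. d : (∃r.∀r.C ⊔ B)?  L(d) = {C, ∀r.C} ∪ {(∀r.∃r.¬C ⊓ ¬B)}
   clash {C, ¬C} at an ∃-successor — d ∈ (∃r.∀r.C ⊔ B)
2. Hence d : (∃r.∀r.C ⊔ B): entailed.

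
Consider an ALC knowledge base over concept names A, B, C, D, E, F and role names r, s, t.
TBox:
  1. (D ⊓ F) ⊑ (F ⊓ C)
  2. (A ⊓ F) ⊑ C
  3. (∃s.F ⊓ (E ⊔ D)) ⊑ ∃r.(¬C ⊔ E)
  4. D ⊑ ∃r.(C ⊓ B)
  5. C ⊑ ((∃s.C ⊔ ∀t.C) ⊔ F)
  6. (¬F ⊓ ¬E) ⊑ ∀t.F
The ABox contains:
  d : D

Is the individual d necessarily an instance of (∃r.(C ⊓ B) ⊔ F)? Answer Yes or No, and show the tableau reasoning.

1. d : (∃r.(C ⊓ B) ⊔ F)?  L(d) = {D} ∪ {(∀r.(¬C ⊔ ¬B) ⊓ ¬F)}
   clash {F, ¬F} at d — d ∈ (∃r.(C ⊓ B) ⊔ F)
2. Hence d : (∃r.(C ⊓ B) ⊔ F): entailed.

Yes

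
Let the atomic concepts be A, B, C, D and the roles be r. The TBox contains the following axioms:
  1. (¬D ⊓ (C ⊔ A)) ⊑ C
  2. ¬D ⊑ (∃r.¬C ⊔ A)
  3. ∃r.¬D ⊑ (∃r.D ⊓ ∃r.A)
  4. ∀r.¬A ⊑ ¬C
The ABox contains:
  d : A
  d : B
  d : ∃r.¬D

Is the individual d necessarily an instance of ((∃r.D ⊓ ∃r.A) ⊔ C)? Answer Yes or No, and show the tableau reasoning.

Yes

1. d : ((∃r.D ⊓ ∃r.A) ⊔ C)?  L(d) = {A, B, ∃r.¬D} ∪ {((∀r.¬D ⊔ ∀r.¬A) ⊓ ¬C)}
   clash {C, ¬C} at d — d ∈ ((∃r.D ⊓ ∃r.A) ⊔ C)
2. Hence d : ((∃r.D ⊓ ∃r.A) ⊔ C): entailed.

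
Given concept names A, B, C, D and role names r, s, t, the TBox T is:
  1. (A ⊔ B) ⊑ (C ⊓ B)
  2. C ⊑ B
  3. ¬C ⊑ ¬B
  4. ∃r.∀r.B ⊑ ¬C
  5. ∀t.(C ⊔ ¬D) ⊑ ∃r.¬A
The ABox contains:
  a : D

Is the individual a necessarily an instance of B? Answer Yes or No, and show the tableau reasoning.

1. a : B?  L(a) = {D} ∪ {¬B}
   open: L(a) ⊇ {D, ¬A, ¬B, ¬C, ∃t.(¬C ⊓ D)} (+ ∃-successors) — a ∉ B possible
2. Hence a : B: not entailed.

No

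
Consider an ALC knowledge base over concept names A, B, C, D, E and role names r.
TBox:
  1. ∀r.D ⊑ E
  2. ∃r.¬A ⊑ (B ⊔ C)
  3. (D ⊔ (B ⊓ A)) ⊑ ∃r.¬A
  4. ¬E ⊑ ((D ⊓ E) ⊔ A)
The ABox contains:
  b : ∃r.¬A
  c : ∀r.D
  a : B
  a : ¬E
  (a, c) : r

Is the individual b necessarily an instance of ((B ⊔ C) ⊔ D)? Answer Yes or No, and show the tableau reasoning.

1. b : ((B ⊔ C) ⊔ D)?  L(b) = {∃r.¬A} ∪ {((¬B ⊓ ¬C) ⊓ ¬D)}
   clash {C, ¬C} at b — b ∈ ((B ⊔ C) ⊔ D)
2. Hence b : ((B ⊔ C) ⊔ D): entailed.

Yes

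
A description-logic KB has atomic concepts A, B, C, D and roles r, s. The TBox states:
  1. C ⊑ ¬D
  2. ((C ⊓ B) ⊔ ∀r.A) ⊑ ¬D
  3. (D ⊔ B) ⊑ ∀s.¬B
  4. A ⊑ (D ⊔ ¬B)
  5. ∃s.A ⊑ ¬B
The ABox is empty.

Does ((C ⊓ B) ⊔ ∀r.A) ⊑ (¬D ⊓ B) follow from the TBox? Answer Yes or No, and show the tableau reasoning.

No

1. ((C ⊓ B) ⊔ ∀r.A) ⊑ (¬D ⊓ B)  ⇔  (((C ⊓ B) ⊔ ∀r.A) ⊓ (D ⊔ ¬B)) unsat w.r.t. T
   apply at x₀: ((C ⊓ B) ⊔ ∀r.A)⊑¬D
   open: L(x₀) ⊇ {¬B, ¬C, ¬D, ∀r.A}
2. Hence ((C ⊓ B) ⊔ ∀r.A) ⊑ (¬D ⊓ B): not entailed.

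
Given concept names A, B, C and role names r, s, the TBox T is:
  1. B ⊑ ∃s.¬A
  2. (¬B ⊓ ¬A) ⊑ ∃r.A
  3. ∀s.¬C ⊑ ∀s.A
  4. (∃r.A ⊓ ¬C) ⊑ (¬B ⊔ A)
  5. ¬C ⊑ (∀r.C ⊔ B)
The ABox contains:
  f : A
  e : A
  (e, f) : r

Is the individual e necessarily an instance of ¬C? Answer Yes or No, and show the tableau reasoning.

No

1. e : ¬C?  L(e) = {A} ∪ {C}
   open: L(e) ⊇ {A, C, ¬B, ∃s.C} (+ ∃-successors) — e ∉ ¬C possible
2. Hence e : ¬C: not entailed.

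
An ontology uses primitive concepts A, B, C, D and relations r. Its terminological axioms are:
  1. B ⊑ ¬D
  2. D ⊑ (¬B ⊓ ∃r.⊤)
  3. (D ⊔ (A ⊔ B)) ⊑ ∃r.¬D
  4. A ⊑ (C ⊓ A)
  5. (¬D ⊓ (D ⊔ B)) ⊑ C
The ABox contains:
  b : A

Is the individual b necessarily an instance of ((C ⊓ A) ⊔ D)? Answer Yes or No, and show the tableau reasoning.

1. b : ((C ⊓ A) ⊔ D)?  L(b) = {A} ∪ {((¬C ⊔ ¬A) ⊓ ¬D)}
   clash {A, ¬A} at b — b ∈ ((C ⊓ A) ⊔ D)
2. Hence b : ((C ⊓ A) ⊔ D): entailed.

Yes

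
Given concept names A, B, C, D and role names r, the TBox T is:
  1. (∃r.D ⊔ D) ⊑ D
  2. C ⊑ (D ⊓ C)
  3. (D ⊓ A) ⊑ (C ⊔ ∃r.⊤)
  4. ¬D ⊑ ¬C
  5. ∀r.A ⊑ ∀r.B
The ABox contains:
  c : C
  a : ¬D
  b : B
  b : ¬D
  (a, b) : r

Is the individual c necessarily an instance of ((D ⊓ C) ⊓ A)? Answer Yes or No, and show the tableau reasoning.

1. c : ((D ⊓ C) ⊓ A)?  L(c) = {C} ∪ {((¬D ⊔ ¬C) ⊔ ¬A)}
   apply at c: C⊑(D ⊓ C)
   open: L(c) ⊇ {C, D, ¬A, ∃r.¬A} (+ ∃-successors) — c ∉ ((D ⊓ C) ⊓ A) possible
2. Hence c : ((D ⊓ C) ⊓ A): not entailed.

No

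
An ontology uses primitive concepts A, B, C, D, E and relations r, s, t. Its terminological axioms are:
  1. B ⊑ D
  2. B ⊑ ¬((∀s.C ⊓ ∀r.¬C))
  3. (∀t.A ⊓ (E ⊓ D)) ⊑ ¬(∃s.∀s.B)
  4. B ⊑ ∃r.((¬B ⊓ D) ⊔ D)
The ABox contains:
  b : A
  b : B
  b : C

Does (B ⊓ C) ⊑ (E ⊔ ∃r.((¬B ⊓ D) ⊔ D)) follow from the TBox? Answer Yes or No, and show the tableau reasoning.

1. (B ⊓ C) ⊑ (E ⊔ ∃r.((¬B ⊓ D) ⊔ D))  ⇔  ((B ⊓ C) ⊓ (¬E ⊓ ∀r.((B ⊔ ¬D) ⊓ ¬D))) unsat w.r.t. T
   all branches close; clash {D, ¬D} at an ∃-successor
2. Hence (B ⊓ C) ⊑ (E ⊔ ∃r.((¬B ⊓ D) ⊔ D)): entailed.

Yes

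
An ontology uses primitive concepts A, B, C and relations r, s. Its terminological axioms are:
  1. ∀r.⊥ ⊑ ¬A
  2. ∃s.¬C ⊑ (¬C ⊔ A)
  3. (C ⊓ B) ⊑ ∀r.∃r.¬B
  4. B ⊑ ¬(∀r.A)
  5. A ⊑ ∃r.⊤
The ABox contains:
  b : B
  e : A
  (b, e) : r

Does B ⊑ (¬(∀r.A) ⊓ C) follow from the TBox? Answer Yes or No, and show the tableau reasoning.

1. B ⊑ (¬(∀r.A) ⊓ C)  ⇔  (B ⊓ (∀r.A ⊔ ¬C)) unsat w.r.t. T
   apply at x₀: B⊑¬(∀r.A)
   open: L(x₀) ⊇ {B, ¬A, ¬C, ∀s.C, ∃r.¬A} (+ ∃-successors)
2. Hence B ⊑ (¬(∀r.A) ⊓ C): not entailed.

No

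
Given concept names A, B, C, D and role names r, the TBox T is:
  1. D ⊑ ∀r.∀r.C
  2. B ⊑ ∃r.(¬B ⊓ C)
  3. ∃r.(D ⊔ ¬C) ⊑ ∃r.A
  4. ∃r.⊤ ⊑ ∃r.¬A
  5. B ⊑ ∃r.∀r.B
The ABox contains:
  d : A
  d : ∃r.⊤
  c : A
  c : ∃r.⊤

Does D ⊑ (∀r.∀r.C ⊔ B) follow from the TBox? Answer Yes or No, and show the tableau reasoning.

Yes

1. D ⊑ (∀r.∀r.C ⊔ B)  ⇔  (D ⊓ (∃r.∃r.¬C ⊓ ¬B)) unsat w.r.t. T
   all branches close; clash {C, ¬C} at an ∃-successor
2. Hence D ⊑ (∀r.∀r.C ⊔ B): entailed.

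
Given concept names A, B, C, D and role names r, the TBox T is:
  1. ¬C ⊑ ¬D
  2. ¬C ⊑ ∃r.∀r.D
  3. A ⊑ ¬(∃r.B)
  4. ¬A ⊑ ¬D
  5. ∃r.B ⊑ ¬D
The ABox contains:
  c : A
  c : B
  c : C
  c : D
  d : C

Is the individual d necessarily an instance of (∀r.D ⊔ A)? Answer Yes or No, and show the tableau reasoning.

1. d : (∀r.D ⊔ A)?  L(d) = {C} ∪ {(∃r.¬D ⊓ ¬A)}
   apply at d: ¬A⊑¬D
   open: L(d) ⊇ {C, ¬A, ¬D, ∃r.¬D} (+ ∃-successors) — d ∉ (∀r.D ⊔ A) possible
2. Hence d : (∀r.D ⊔ A): not entailed.

No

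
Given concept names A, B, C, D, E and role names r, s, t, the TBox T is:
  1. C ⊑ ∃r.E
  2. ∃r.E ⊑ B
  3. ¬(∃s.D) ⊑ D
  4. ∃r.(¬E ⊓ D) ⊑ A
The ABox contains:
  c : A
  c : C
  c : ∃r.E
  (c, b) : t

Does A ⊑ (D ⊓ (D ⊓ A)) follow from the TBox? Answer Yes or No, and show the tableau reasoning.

No

1. A ⊑ (D ⊓ (D ⊓ A))  ⇔  (A ⊓ (¬D ⊔ (¬D ⊔ ¬A))) unsat w.r.t. T
   open: L(x₀) ⊇ {A, ¬C, ¬D, ∀r.¬E, ∃s.D} (+ ∃-successors)
2. Hence A ⊑ (D ⊓ (D ⊓ A)): not entailed.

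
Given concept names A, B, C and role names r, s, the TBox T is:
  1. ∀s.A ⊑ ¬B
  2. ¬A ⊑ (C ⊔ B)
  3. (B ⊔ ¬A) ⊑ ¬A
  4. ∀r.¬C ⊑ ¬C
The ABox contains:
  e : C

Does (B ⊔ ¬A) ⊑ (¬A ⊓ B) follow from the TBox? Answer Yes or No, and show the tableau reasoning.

1. (B ⊔ ¬A) ⊑ (¬A ⊓ B)  ⇔  ((B ⊔ ¬A) ⊓ (A ⊔ ¬B)) unsat w.r.t. T
   apply at x₀: (B ⊔ ¬A)⊑¬A
   open: L(x₀) ⊇ {C, ¬A, ¬B, ∃r.C} (+ ∃-successors)
2. Hence (B ⊔ ¬A) ⊑ (¬A ⊓ B): not entailed.

No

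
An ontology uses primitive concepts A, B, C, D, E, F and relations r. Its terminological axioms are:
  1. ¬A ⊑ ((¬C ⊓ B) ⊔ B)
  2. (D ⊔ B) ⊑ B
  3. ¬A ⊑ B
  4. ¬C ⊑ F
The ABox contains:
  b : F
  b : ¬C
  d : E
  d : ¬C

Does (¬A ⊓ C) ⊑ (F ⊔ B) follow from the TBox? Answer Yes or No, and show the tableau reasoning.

1. (¬A ⊓ C) ⊑ (F ⊔ B)  ⇔  ((¬A ⊓ C) ⊓ (¬F ⊓ ¬B)) unsat w.r.t. T
   all branches close; clash {B, ¬B} at x₀
2. Hence (¬A ⊓ C) ⊑ (F ⊔ B): entailed.

Yes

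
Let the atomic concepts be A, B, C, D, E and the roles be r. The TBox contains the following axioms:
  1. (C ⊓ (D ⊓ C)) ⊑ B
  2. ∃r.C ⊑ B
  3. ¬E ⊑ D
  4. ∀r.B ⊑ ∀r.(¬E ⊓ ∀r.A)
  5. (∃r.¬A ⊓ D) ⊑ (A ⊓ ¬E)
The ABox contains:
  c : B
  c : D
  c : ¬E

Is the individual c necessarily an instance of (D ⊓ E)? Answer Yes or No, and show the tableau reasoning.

1. c : (D ⊓ E)?  L(c) = {B, D, ¬E} ∪ {(¬D ⊔ ¬E)}
   open: L(c) ⊇ {B, D, ¬E, ∀r.A, ∃r.¬B} (+ ∃-successors) — c ∉ (D ⊓ E) possible
2. Hence c : (D ⊓ E): not entailed.

No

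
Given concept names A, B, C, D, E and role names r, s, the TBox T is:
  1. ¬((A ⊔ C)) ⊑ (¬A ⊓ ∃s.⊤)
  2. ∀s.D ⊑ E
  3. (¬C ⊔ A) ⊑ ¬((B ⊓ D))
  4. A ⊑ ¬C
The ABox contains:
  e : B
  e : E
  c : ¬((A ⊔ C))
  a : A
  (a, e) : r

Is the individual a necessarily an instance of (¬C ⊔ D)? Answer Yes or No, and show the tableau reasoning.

Yes

1. a : (¬C ⊔ D)?  L(a) = {A} ∪ {(C ⊓ ¬D)}
   clash {C, ¬C} at a — a ∈ (¬C ⊔ D)
2. Hence a : (¬C ⊔ D): entailed.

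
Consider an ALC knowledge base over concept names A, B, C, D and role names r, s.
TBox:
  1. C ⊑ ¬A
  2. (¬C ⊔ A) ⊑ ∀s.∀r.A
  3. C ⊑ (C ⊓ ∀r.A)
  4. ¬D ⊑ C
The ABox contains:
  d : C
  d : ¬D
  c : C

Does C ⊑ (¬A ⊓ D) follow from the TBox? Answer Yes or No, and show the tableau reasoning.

No

1. C ⊑ (¬A ⊓ D)  ⇔  (C ⊓ (A ⊔ ¬D)) unsat w.r.t. T
   apply at x₀: C⊑¬A; C⊑(C ⊓ ∀r.A)
   open: L(x₀) ⊇ {C, ¬A, ¬D, ∀r.A}
2. Hence C ⊑ (¬A ⊓ D): not entailed.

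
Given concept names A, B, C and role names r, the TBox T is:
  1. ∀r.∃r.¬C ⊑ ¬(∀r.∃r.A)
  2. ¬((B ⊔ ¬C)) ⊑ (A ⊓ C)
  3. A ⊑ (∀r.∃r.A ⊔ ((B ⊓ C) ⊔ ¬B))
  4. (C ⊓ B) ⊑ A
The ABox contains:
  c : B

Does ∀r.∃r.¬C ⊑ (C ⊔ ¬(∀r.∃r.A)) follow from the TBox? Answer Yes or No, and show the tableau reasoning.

Yes

1. ∀r.∃r.¬C ⊑ (C ⊔ ¬(∀r.∃r.A))  ⇔  (∀r.∃r.¬C ⊓ (¬C ⊓ ∀r.∃r.A)) unsat w.r.t. T
   all branches close; clash {C, ¬C} at x₀
2. Hence ∀r.∃r.¬C ⊑ (C ⊔ ¬(∀r.∃r.A)): entailed.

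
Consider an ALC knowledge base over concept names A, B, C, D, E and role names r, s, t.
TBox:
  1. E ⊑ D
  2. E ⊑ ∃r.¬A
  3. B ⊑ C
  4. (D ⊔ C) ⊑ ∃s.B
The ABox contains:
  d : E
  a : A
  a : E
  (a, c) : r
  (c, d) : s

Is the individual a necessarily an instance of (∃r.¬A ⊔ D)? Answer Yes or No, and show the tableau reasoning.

1. a : (∃r.¬A ⊔ D)?  L(a) = {A, E} ∪ {(∀r.A ⊓ ¬D)}
   clash {D, ¬D} at a — a ∈ (∃r.¬A ⊔ D)
2. Hence a : (∃r.¬A ⊔ D): entailed.

Yes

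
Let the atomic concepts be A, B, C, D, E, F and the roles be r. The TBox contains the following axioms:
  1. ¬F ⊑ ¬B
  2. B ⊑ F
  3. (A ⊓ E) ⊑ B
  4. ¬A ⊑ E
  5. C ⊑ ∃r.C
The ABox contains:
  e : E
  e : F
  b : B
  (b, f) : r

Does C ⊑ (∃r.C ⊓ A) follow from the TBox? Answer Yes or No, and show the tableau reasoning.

No

1. C ⊑ (∃r.C ⊓ A)  ⇔  (C ⊓ (∀r.¬C ⊔ ¬A)) unsat w.r.t. T
   apply at x₀: C⊑∃r.C
   open: L(x₀) ⊇ {C, E, F, ¬A, ∃r.C} (+ ∃-successors)
2. Hence C ⊑ (∃r.C ⊓ A): not entailed.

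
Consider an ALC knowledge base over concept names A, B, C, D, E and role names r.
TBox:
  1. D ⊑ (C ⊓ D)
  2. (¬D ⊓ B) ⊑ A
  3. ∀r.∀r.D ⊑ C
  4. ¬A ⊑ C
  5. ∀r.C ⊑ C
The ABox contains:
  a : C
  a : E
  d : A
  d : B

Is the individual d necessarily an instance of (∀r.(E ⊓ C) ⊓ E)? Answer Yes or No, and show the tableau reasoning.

No

1. d : (∀r.(E ⊓ C) ⊓ E)?  L(d) = {A, B} ∪ {(∃r.(¬E ⊔ ¬C) ⊔ ¬E)}
   open: L(d) ⊇ {A, B, ¬D, ∃r.(¬E ⊔ ¬C), ∃r.¬C, …} (+ ∃-successors) — d ∉ (∀r.(E ⊓ C) ⊓ E) possible
2. Hence d : (∀r.(E ⊓ C) ⊓ E): not entailed.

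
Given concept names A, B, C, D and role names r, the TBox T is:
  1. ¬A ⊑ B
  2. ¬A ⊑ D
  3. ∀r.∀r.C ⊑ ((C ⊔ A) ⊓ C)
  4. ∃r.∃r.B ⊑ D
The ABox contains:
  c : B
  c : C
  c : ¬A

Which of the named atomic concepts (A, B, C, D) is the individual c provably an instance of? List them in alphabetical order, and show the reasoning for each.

{B, C, D}

1. c : A?  L(c) = {B, C, ¬A} ∪ {¬A}
   apply at c: ¬A⊑D
   open: L(c) ⊇ {B, C, D, ¬A, ∃r.∃r.¬C} (+ ∃-successors) — c ∉ A possible
2. c : B?  L(c) = {B, C, ¬A} ∪ {¬B}
   clash {B, ¬B} at c — c ∈ B
3. c : C?  L(c) = {B, C, ¬A} ∪ {¬C}
   clash {C, ¬C} at c — c ∈ C
4. c : D?  L(c) = {B, C, ¬A} ∪ {¬D}
   clash {D, ¬D} at c — c ∈ D
5. Entailed for c: {B, C, D}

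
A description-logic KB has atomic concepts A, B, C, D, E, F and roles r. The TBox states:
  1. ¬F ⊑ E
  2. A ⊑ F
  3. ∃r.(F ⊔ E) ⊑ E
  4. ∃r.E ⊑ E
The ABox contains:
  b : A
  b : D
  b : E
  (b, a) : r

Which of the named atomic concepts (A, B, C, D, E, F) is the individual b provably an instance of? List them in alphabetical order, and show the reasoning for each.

{A, D, E, F}

1. b : A?  L(b) = {A, D, E} ∪ {¬A}
   clash {A, ¬A} at b — b ∈ A
2. b : B?  L(b) = {A, D, E} ∪ {¬B}
   apply at b: A⊑F
   open: L(b) ⊇ {A, D, E, F, ¬B} — b ∉ B possible
3. b : C?  L(b) = {A, D, E} ∪ {¬C}
   apply at b: A⊑F
   open: L(b) ⊇ {A, D, E, F, ¬C} — b ∉ C possible
4. b : D?  L(b) = {A, D, E} ∪ {¬D}
   clash {D, ¬D} at b — b ∈ D
5. b : E?  L(b) = {A, D, E} ∪ {¬E}
   clash {E, ¬E} at b — b ∈ E
6. b : F?  L(b) = {A, D, E} ∪ {¬F}
   clash {F, ¬F} at b — b ∈ F
7. Entailed for b: {A, D, E, F}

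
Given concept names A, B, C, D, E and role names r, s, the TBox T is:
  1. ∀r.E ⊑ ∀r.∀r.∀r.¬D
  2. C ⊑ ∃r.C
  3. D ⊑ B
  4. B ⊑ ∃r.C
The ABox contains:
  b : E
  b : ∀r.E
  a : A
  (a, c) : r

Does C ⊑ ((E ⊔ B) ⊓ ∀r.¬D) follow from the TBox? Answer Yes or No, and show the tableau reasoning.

1. C ⊑ ((E ⊔ B) ⊓ ∀r.¬D)  ⇔  (C ⊓ ((¬E ⊓ ¬B) ⊔ ∃r.D)) unsat w.r.t. T
   apply at x₀: C⊑∃r.C
   open: L(x₀) ⊇ {C, ¬B, ¬D, ¬E, ∃r.C, …} (+ ∃-successors)
2. Hence C ⊑ ((E ⊔ B) ⊓ ∀r.¬D): not entailed.

No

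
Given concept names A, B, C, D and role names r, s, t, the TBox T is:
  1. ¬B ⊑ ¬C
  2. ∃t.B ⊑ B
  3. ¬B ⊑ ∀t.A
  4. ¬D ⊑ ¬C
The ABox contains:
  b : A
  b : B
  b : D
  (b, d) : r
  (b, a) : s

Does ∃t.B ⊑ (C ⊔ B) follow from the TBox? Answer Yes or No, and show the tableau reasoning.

1. ∃t.B ⊑ (C ⊔ B)  ⇔  (∃t.B ⊓ (¬C ⊓ ¬B)) unsat w.r.t. T
   all branches close; clash {B, ¬B} at x₀
2. Hence ∃t.B ⊑ (C ⊔ B): entailed.

Yes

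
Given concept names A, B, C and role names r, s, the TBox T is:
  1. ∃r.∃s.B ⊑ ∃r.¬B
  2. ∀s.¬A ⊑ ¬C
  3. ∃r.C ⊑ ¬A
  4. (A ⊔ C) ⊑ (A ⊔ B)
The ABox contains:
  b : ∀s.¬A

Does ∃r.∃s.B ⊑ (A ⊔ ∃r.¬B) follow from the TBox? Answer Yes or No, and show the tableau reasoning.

Yes

1. ∃r.∃s.B ⊑ (A ⊔ ∃r.¬B)  ⇔  (∃r.∃s.B ⊓ (¬A ⊓ ∀r.B)) unsat w.r.t. T
   all branches close; clash {B, ¬B} at an ∃-successor
2. Hence ∃r.∃s.B ⊑ (A ⊔ ∃r.¬B): entailed.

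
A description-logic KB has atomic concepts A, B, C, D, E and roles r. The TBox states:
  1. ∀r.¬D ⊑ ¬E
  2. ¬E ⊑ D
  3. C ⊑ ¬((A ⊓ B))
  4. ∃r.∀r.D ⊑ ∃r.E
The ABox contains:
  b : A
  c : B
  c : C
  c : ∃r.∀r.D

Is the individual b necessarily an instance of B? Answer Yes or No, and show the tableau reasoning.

No

1. b : B?  L(b) = {A} ∪ {¬B}
   open: L(b) ⊇ {A, E, ¬B, ¬C, ∀r.∃r.¬D, …} (+ ∃-successors) — b ∉ B possible
2. Hence b : B: not entailed.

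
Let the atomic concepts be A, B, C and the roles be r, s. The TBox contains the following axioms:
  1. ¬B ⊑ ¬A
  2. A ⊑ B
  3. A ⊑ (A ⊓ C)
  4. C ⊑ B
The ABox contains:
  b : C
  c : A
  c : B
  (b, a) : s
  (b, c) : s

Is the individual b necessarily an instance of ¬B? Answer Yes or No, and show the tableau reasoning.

1. b : ¬B?  L(b) = {C} ∪ {B}
   open: L(b) ⊇ {B, C, ¬A} — b ∉ ¬B possible
2. Hence b : ¬B: not entailed.

No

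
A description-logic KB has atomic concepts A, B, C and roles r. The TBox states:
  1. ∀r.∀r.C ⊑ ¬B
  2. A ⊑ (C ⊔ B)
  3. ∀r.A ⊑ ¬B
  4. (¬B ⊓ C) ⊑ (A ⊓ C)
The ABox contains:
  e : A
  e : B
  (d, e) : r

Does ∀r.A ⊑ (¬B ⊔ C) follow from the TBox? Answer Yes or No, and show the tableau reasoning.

1. ∀r.A ⊑ (¬B ⊔ C)  ⇔  (∀r.A ⊓ (B ⊓ ¬C)) unsat w.r.t. T
   all branches close; clash {C, ¬C} at x₀
2. Hence ∀r.A ⊑ (¬B ⊔ C): entailed.

Yes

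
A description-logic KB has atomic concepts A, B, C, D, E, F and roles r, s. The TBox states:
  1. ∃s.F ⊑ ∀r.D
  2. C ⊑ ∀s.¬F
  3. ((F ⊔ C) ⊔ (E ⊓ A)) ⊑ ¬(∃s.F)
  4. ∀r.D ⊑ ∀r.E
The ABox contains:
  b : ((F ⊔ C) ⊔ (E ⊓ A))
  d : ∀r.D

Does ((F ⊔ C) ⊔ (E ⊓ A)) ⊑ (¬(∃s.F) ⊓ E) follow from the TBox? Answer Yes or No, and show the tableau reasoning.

No

1. ((F ⊔ C) ⊔ (E ⊓ A)) ⊑ (¬(∃s.F) ⊓ E)  ⇔  (((F ⊔ C) ⊔ (E ⊓ A)) ⊓ (∃s.F ⊔ ¬E)) unsat w.r.t. T
   apply at x₀: ((F ⊔ C) ⊔ (E ⊓ A))⊑¬(∃s.F)
   open: L(x₀) ⊇ {F, ¬C, ¬E, ∀s.¬F, ∃r.¬D} (+ ∃-successors)
2. Hence ((F ⊔ C) ⊔ (E ⊓ A)) ⊑ (¬(∃s.F) ⊓ E): not entailed.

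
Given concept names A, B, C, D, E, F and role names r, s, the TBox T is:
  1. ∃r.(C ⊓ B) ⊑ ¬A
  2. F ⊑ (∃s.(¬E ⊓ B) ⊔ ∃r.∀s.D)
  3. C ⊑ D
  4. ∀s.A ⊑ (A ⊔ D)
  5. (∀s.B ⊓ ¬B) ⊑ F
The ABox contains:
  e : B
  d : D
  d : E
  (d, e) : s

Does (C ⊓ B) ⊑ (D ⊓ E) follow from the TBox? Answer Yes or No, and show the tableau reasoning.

No

1. (C ⊓ B) ⊑ (D ⊓ E)  ⇔  ((C ⊓ B) ⊓ (¬D ⊔ ¬E)) unsat w.r.t. T
   apply at x₀: C⊑D
   open: L(x₀) ⊇ {B, C, D, ¬E, ¬F, …} (+ ∃-successors)
2. Hence (C ⊓ B) ⊑ (D ⊓ E): not entailed.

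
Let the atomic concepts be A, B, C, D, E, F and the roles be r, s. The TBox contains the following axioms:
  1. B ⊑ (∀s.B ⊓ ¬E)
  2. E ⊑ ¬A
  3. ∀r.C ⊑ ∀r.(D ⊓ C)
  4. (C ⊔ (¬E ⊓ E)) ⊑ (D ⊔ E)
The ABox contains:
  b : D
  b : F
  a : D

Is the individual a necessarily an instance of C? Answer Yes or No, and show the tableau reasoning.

1. a : C?  L(a) = {D} ∪ {¬C}
   open: L(a) ⊇ {D, ¬B, ¬C, ¬E, ∃r.¬C} (+ ∃-successors) — a ∉ C possible
2. Hence a : C: not entailed.

No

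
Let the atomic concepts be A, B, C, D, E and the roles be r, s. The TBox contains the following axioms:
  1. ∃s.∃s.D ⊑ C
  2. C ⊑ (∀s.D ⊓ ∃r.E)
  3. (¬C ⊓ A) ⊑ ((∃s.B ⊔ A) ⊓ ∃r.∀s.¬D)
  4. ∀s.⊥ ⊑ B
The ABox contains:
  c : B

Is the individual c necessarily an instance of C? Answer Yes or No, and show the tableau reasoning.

1. c : C?  L(c) = {B} ∪ {¬C}
   open: L(c) ⊇ {B, ¬A, ¬C, ∀s.∀s.¬D} — c ∉ C possible
2. Hence c : C: not entailed.

No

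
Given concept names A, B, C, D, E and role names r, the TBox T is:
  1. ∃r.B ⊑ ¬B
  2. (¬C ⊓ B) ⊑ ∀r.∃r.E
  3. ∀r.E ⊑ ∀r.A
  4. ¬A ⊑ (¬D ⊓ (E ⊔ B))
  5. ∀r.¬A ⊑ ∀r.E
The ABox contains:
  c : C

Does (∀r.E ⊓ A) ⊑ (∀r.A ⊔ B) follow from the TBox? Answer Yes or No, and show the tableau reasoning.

1. (∀r.E ⊓ A) ⊑ (∀r.A ⊔ B)  ⇔  ((∀r.E ⊓ A) ⊓ (∃r.¬A ⊓ ¬B)) unsat w.r.t. T
   all branches close; clash {A, ¬A} at an ∃-successor
2. Hence (∀r.E ⊓ A) ⊑ (∀r.A ⊔ B): entailed.

Yes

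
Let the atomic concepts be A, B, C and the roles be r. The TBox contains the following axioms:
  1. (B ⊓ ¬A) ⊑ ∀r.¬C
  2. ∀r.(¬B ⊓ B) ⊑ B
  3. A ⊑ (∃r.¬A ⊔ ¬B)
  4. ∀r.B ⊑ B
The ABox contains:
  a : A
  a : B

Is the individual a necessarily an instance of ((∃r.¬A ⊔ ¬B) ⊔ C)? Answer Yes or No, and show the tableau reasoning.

1. a : ((∃r.¬A ⊔ ¬B) ⊔ C)?  L(a) = {A, B} ∪ {((∀r.A ⊓ B) ⊓ ¬C)}
   clash {B, ¬B} at a — a ∈ ((∃r.¬A ⊔ ¬B) ⊔ C)
2. Hence a : ((∃r.¬A ⊔ ¬B) ⊔ C): entailed.

Yes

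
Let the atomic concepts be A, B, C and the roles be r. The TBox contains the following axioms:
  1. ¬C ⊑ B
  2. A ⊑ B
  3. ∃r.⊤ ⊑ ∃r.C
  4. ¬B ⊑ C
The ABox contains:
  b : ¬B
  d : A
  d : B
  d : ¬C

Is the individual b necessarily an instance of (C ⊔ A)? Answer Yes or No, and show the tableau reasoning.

Yes

1. b : (C ⊔ A)?  L(b) = {¬B} ∪ {(¬C ⊓ ¬A)}
   clash {C, ¬C} at b — b ∈ (C ⊔ A)
2. Hence b : (C ⊔ A): entailed.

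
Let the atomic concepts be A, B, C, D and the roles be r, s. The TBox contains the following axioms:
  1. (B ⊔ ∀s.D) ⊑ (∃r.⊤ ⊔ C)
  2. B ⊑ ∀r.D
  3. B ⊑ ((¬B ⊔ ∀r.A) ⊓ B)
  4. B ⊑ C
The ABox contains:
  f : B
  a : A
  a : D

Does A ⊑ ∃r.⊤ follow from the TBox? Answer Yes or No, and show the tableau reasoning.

1. A ⊑ ∃r.⊤  ⇔  (A ⊓ ∀r.⊥) unsat w.r.t. T
   open: L(x₀) ⊇ {A, ¬B, ∀r.⊥, ∃s.¬D} (+ ∃-successors)
2. Hence A ⊑ ∃r.⊤: not entailed.

No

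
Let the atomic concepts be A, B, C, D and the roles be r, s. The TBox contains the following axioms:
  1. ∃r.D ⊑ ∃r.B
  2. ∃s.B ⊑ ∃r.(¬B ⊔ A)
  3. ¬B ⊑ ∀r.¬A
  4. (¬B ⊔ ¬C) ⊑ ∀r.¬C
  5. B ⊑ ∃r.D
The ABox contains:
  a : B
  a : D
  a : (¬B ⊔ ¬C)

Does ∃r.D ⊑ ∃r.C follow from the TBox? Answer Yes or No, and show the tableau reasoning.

No

1. ∃r.D ⊑ ∃r.C  ⇔  (∃r.D ⊓ ∀r.¬C) unsat w.r.t. T
   apply at x₀: ∃r.D⊑∃r.B
   open: L(x₀) ⊇ {B, ∀r.¬C, ∀s.¬B, ∃r.B, ∃r.D} (+ ∃-successors)
2. Hence ∃r.D ⊑ ∃r.C: not entailed.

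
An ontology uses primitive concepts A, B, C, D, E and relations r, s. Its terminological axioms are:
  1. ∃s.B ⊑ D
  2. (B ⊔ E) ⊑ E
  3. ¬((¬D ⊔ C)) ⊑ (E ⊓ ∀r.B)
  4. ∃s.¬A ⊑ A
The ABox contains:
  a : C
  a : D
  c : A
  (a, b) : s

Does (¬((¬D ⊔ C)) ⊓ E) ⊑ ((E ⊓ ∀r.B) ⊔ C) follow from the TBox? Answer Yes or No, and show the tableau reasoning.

Yes

1. (¬((¬D ⊔ C)) ⊓ E) ⊑ ((E ⊓ ∀r.B) ⊔ C)  ⇔  (((D ⊓ ¬C) ⊓ E) ⊓ ((¬E ⊔ ∃r.¬B) ⊓ ¬C)) unsat w.r.t. T
   all branches close; clash {B, ¬B} at an ∃-successor
2. Hence (¬((¬D ⊔ C)) ⊓ E) ⊑ ((E ⊓ ∀r.B) ⊔ C): entailed.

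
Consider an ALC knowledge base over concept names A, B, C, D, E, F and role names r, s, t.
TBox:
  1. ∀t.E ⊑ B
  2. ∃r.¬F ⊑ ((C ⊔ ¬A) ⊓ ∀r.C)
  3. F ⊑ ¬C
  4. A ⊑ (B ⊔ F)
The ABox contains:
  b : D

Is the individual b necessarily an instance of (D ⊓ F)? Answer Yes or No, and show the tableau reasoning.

1. b : (D ⊓ F)?  L(b) = {D} ∪ {(¬D ⊔ ¬F)}
   open: L(b) ⊇ {D, ¬A, ¬F, ∀r.F, ∃t.¬E} (+ ∃-successors) — b ∉ (D ⊓ F) possible
2. Hence b : (D ⊓ F): not entailed.

No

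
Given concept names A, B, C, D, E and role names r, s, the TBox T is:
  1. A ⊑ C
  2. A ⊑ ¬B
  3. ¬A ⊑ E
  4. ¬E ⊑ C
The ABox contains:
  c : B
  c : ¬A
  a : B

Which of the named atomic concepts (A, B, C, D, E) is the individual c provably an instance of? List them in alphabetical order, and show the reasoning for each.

1. c : A?  L(c) = {B, ¬A} ∪ {¬A}
   apply at c: ¬A⊑E
   open: L(c) ⊇ {B, E, ¬A} — c ∉ A possible
2. c : B?  L(c) = {B, ¬A} ∪ {¬B}
   clash {B, ¬B} at c — c ∈ B
3. c : C?  L(c) = {B, ¬A} ∪ {¬C}
   apply at c: ¬A⊑E
   open: L(c) ⊇ {B, E, ¬A, ¬C} — c ∉ C possible
4. c : D?  L(c) = {B, ¬A} ∪ {¬D}
   apply at c: ¬A⊑E
   open: L(c) ⊇ {B, E, ¬A, ¬D} — c ∉ D possible
5. c : E?  L(c) = {B, ¬A} ∪ {¬E}
   clash {E, ¬E} at c — c ∈ E
6. Entailed for c: {B, E}

{B, E}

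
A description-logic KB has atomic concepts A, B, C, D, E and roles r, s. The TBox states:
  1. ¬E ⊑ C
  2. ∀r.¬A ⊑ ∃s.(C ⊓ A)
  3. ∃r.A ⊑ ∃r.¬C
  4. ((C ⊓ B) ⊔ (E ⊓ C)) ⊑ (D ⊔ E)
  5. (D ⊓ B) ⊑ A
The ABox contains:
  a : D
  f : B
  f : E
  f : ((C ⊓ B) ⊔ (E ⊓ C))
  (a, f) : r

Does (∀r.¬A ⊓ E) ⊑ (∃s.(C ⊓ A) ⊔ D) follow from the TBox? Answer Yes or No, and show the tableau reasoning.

Yes

1. (∀r.¬A ⊓ E) ⊑ (∃s.(C ⊓ A) ⊔ D)  ⇔  ((∀r.¬A ⊓ E) ⊓ (∀s.(¬C ⊔ ¬A) ⊓ ¬D)) unsat w.r.t. T
   all branches close; clash {A, ¬A} at an ∃-successor
2. Hence (∀r.¬A ⊓ E) ⊑ (∃s.(C ⊓ A) ⊔ D): entailed.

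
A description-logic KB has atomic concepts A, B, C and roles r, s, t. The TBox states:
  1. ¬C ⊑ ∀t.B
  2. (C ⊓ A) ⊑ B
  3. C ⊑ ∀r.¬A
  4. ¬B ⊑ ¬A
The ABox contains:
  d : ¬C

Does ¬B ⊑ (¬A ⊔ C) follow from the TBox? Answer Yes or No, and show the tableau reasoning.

Yes

1. ¬B ⊑ (¬A ⊔ C)  ⇔  (¬B ⊓ (A ⊓ ¬C)) unsat w.r.t. T
   all branches close; clash {A, ¬A} at x₀
2. Hence ¬B ⊑ (¬A ⊔ C): entailed.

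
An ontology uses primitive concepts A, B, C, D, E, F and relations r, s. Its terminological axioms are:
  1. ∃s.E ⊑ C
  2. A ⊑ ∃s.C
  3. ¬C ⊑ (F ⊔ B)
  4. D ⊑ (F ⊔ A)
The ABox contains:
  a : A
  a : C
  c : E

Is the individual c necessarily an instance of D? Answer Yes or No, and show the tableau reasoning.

1. c : D?  L(c) = {E} ∪ {¬D}
   open: L(c) ⊇ {C, E, ¬A, ¬D} — c ∉ D possible
2. Hence c : D: not entailed.

No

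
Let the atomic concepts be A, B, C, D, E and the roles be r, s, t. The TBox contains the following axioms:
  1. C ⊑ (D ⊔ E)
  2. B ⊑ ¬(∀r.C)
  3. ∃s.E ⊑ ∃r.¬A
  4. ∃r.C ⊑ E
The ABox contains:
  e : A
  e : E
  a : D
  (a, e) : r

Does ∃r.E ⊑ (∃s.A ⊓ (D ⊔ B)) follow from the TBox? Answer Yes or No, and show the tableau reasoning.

1. ∃r.E ⊑ (∃s.A ⊓ (D ⊔ B))  ⇔  (∃r.E ⊓ (∀s.¬A ⊔ (¬D ⊓ ¬B))) unsat w.r.t. T
   open: L(x₀) ⊇ {¬B, ¬C, ∀r.¬C, ∀s.¬A, ∀s.¬E, …} (+ ∃-successors)
2. Hence ∃r.E ⊑ (∃s.A ⊓ (D ⊔ B)): not entailed.

No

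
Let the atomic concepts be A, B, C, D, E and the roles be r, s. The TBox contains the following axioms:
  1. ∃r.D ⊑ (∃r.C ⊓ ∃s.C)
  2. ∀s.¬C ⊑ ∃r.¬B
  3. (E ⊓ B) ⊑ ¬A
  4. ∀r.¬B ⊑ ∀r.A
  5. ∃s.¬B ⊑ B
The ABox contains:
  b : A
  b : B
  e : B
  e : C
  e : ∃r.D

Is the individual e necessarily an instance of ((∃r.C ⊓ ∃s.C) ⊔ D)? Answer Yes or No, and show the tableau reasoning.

Yes

1. e : ((∃r.C ⊓ ∃s.C) ⊔ D)?  L(e) = {B, C, ∃r.D} ∪ {((∀r.¬C ⊔ ∀s.¬C) ⊓ ¬D)}
   clash {C, ¬C} at an ∃-successor — e ∈ ((∃r.C ⊓ ∃s.C) ⊔ D)
2. Hence e : ((∃r.C ⊓ ∃s.C) ⊔ D): entailed.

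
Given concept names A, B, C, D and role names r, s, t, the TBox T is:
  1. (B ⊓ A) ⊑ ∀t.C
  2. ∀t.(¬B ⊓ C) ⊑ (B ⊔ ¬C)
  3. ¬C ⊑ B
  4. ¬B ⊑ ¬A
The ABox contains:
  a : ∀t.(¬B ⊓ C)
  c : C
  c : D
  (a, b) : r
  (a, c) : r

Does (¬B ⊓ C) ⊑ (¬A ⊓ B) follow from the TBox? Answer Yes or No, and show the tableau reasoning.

1. (¬B ⊓ C) ⊑ (¬A ⊓ B)  ⇔  ((¬B ⊓ C) ⊓ (A ⊔ ¬B)) unsat w.r.t. T
   apply at x₀: ¬B⊑¬A
   open: L(x₀) ⊇ {C, ¬A, ¬B, ∃t.(B ⊔ ¬C)} (+ ∃-successors)
2. Hence (¬B ⊓ C) ⊑ (¬A ⊓ B): not entailed.

No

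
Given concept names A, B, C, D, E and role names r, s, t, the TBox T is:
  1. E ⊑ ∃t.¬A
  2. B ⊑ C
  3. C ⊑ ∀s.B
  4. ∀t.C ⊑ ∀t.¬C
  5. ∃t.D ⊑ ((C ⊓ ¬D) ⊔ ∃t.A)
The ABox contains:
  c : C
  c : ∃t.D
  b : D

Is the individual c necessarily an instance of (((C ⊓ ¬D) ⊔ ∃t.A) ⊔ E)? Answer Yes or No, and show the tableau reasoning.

1. c : (((C ⊓ ¬D) ⊔ ∃t.A) ⊔ E)?  L(c) = {C, ∃t.D} ∪ {(((¬C ⊔ D) ⊓ ∀t.¬A) ⊓ ¬E)}
   clash {A, ¬A} at an ∃-successor — c ∈ (((C ⊓ ¬D) ⊔ ∃t.A) ⊔ E)
2. Hence c : (((C ⊓ ¬D) ⊔ ∃t.A) ⊔ E): entailed.

Yes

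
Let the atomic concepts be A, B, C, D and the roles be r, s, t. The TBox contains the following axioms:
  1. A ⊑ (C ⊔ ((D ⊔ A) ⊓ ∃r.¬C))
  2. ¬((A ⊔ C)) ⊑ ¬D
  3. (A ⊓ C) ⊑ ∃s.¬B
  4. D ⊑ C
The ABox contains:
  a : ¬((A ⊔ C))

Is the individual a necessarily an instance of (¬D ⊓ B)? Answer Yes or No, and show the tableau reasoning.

1. a : (¬D ⊓ B)?  L(a) = {¬((A ⊔ C))} ∪ {(D ⊔ ¬B)}
   apply at a: ¬((A ⊔ C))⊑¬D
   open: L(a) ⊇ {¬A, ¬B, ¬C, ¬D} — a ∉ (¬D ⊓ B) possible
2. Hence a : (¬D ⊓ B): not entailed.

No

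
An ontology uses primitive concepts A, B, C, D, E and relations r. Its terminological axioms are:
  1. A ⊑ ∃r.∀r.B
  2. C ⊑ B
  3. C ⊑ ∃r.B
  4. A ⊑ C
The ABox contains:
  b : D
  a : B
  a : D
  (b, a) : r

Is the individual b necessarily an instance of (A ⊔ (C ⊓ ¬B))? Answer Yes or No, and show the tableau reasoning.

1. b : (A ⊔ (C ⊓ ¬B))?  L(b) = {D} ∪ {(¬A ⊓ (¬C ⊔ B))}
   open: L(b) ⊇ {D, ¬A, ¬C} — b ∉ (A ⊔ (C ⊓ ¬B)) possible
2. Hence b : (A ⊔ (C ⊓ ¬B)): not entailed.

No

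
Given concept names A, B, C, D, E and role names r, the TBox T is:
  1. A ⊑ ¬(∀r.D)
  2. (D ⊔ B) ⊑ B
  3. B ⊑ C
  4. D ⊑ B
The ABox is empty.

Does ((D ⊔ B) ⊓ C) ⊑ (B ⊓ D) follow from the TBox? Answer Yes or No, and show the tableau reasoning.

1. ((D ⊔ B) ⊓ C) ⊑ (B ⊓ D)  ⇔  (((D ⊔ B) ⊓ C) ⊓ (¬B ⊔ ¬D)) unsat w.r.t. T
   apply at x₀: (D ⊔ B)⊑B
   open: L(x₀) ⊇ {B, C, ¬A, ¬D}
2. Hence ((D ⊔ B) ⊓ C) ⊑ (B ⊓ D): not entailed.

No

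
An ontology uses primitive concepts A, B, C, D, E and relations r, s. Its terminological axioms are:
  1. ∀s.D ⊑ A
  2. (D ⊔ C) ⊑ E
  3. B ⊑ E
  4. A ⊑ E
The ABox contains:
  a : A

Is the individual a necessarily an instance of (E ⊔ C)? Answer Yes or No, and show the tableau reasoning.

Yes

1. a : (E ⊔ C)?  L(a) = {A} ∪ {(¬E ⊓ ¬C)}
   clash {E, ¬E} at a — a ∈ (E ⊔ C)
2. Hence a : (E ⊔ C): entailed.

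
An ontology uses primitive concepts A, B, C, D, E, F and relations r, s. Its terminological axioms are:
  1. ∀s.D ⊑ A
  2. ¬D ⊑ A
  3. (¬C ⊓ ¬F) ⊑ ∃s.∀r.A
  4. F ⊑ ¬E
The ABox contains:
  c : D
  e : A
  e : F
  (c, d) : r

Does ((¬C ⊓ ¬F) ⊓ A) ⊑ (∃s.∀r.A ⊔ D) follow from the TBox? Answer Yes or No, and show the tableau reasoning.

1. ((¬C ⊓ ¬F) ⊓ A) ⊑ (∃s.∀r.A ⊔ D)  ⇔  (((¬C ⊓ ¬F) ⊓ A) ⊓ (∀s.∃r.¬A ⊓ ¬D)) unsat w.r.t. T
   all branches close; clash {A, ¬A} at an ∃-successor
2. Hence ((¬C ⊓ ¬F) ⊓ A) ⊑ (∃s.∀r.A ⊔ D): entailed.

Yes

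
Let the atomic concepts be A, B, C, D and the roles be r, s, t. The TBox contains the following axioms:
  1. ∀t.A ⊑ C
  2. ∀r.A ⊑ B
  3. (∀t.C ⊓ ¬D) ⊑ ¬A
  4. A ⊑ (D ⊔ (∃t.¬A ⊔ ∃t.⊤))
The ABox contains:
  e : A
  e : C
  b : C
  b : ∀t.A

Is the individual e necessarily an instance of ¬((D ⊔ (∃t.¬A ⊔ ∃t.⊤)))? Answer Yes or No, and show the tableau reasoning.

1. e : ¬((D ⊔ (∃t.¬A ⊔ ∃t.⊤)))?  L(e) = {A, C} ∪ {(D ⊔ (∃t.¬A ⊔ ∃t.⊤))}
   open: L(e) ⊇ {A, C, D, ∃r.¬A, ∃t.¬C} (+ ∃-successors) — e ∉ ¬((D ⊔ (∃t.¬A ⊔ ∃t.⊤))) possible
2. Hence e : ¬((D ⊔ (∃t.¬A ⊔ ∃t.⊤))): not entailed.

No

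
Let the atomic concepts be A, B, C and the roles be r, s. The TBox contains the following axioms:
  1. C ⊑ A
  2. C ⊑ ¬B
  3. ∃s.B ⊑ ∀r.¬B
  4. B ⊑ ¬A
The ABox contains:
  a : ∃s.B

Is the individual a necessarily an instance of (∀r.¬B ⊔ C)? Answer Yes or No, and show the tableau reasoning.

Yes

1. a : (∀r.¬B ⊔ C)?  L(a) = {∃s.B} ∪ {(∃r.B ⊓ ¬C)}
   clash {B, ¬B} at an ∃-successor — a ∈ (∀r.¬B ⊔ C)
2. Hence a : (∀r.¬B ⊔ C): entailed.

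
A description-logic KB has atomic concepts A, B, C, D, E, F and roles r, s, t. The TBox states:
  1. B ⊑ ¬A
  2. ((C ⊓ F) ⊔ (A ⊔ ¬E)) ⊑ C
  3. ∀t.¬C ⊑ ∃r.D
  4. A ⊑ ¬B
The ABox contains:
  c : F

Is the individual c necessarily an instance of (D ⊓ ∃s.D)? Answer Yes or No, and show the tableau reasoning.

No

1. c : (D ⊓ ∃s.D)?  L(c) = {F} ∪ {(¬D ⊔ ∀s.¬D)}
   open: L(c) ⊇ {E, F, ¬A, ¬C, ¬D, …} (+ ∃-successors) — c ∉ (D ⊓ ∃s.D) possible
2. Hence c : (D ⊓ ∃s.D): not entailed.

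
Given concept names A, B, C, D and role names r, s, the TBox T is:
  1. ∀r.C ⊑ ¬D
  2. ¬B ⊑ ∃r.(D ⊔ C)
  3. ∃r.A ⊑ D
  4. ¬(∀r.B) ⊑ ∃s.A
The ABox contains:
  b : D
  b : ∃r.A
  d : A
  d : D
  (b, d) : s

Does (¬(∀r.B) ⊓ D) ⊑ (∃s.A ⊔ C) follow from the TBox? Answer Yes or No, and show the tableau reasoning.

1. (¬(∀r.B) ⊓ D) ⊑ (∃s.A ⊔ C)  ⇔  ((∃r.¬B ⊓ D) ⊓ (∀s.¬A ⊓ ¬C)) unsat w.r.t. T
   all branches close; clash {D, ¬D} at x₀
2. Hence (¬(∀r.B) ⊓ D) ⊑ (∃s.A ⊔ C): entailed.

Yes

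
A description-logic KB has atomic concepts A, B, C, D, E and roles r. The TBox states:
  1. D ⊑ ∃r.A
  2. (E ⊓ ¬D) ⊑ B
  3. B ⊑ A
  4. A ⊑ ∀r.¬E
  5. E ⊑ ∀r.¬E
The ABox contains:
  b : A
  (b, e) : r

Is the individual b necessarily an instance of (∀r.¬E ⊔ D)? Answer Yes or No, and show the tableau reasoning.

Yes

1. b : (∀r.¬E ⊔ D)?  L(b) = {A} ∪ {(∃r.E ⊓ ¬D)}
   clash {E, ¬E} at an ∃-successor — b ∈ (∀r.¬E ⊔ D)
2. Hence b : (∀r.¬E ⊔ D): entailed.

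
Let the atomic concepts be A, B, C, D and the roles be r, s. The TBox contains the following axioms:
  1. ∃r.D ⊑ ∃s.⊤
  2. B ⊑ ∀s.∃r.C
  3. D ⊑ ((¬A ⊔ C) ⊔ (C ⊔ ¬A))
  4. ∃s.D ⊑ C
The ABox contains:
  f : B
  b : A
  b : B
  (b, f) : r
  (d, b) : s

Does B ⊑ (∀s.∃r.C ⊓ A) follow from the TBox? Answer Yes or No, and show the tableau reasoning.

1. B ⊑ (∀s.∃r.C ⊓ A)  ⇔  (B ⊓ (∃s.∀r.¬C ⊔ ¬A)) unsat w.r.t. T
   apply at x₀: B⊑∀s.∃r.C
   open: L(x₀) ⊇ {B, ¬A, ¬D, ∀r.¬D, ∀s.¬D, …}
2. Hence B ⊑ (∀s.∃r.C ⊓ A): not entailed.

No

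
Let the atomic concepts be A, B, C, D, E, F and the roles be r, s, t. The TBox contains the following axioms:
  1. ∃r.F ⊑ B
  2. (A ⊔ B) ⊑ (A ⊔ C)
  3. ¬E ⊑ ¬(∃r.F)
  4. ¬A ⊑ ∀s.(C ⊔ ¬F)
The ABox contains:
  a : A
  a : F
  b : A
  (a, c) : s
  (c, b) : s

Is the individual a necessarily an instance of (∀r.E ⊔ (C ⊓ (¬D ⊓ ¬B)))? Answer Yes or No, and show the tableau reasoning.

1. a : (∀r.E ⊔ (C ⊓ (¬D ⊓ ¬B)))?  L(a) = {A, F} ∪ {(∃r.¬E ⊓ (¬C ⊔ (D ⊔ B)))}
   open: L(a) ⊇ {A, E, F, ¬C, ∀r.¬F, …} (+ ∃-successors) — a ∉ (∀r.E ⊔ (C ⊓ (¬D ⊓ ¬B))) possible
2. Hence a : (∀r.E ⊔ (C ⊓ (¬D ⊓ ¬B))): not entailed.

No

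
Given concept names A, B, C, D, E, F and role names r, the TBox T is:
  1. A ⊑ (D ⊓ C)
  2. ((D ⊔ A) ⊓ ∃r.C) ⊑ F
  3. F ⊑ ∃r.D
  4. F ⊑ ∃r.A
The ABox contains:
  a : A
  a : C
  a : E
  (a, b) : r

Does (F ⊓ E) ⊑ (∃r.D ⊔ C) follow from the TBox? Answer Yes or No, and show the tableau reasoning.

Yes

1. (F ⊓ E) ⊑ (∃r.D ⊔ C)  ⇔  ((F ⊓ E) ⊓ (∀r.¬D ⊓ ¬C)) unsat w.r.t. T
   all branches close; clash {C, ¬C} at x₀
2. Hence (F ⊓ E) ⊑ (∃r.D ⊔ C): entailed.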